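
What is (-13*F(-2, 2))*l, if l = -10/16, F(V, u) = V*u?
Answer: -65/2 ≈ -32.500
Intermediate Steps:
l = -5/8 (l = -10*1/16 = -5/8 ≈ -0.62500)
(-13*F(-2, 2))*l = -(-26)*2*(-5/8) = -13*(-4)*(-5/8) = 52*(-5/8) = -65/2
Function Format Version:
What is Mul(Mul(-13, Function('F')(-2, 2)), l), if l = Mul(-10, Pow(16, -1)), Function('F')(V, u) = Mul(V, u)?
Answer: Rational(-65, 2) ≈ -32.500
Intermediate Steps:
l = Rational(-5, 8) (l = Mul(-10, Rational(1, 16)) = Rational(-5, 8) ≈ -0.62500)
Mul(Mul(-13, Function('F')(-2, 2)), l) = Mul(Mul(-13, Mul(-2, 2)), Rational(-5, 8)) = Mul(Mul(-13, -4), Rational(-5, 8)) = Mul(52, Rational(-5, 8)) = Rational(-65, 2)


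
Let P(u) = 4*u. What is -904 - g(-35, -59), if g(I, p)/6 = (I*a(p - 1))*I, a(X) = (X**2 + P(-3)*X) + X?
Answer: -31311904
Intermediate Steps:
a(X) = X**2 - 11*X (a(X) = (X**2 + (4*(-3))*X) + X = (X**2 - 12*X) + X = X**2 - 11*X)
g(I, p) = 6*I**2*(-1 + p)*(-12 + p) (g(I, p) = 6*((I*((p - 1)*(-11 + (p - 1))))*I) = 6*((I*((-1 + p)*(-11 + (-1 + p))))*I) = 6*((I*((-1 + p)*(-12 + p)))*I) = 6*((I*(-1 + p)*(-12 + p))*I) = 6*(I**2*(-1 + p)*(-12 + p)) = 6*I**2*(-1 + p)*(-12 + p))
-904 - g(-35, -59) = -904 - 6*(-35)**2*(-1 - 59)*(-12 - 59) = -904 - 6*1225*(-60)*(-71) = -904 - 1*31311000 = -904 - 31311000 = -31311904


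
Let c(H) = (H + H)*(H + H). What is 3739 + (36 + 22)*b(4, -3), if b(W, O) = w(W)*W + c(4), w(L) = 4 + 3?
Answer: 9075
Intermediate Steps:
w(L) = 7
c(H) = 4*H² (c(H) = (2*H)*(2*H) = 4*H²)
b(W, O) = 64 + 7*W (b(W, O) = 7*W + 4*4² = 7*W + 4*16 = 7*W + 64 = 64 + 7*W)
3739 + (36 + 22)*b(4, -3) = 3739 + (36 + 22)*(64 + 7*4) = 3739 + 58*(64 + 28) = 3739 + 58*92 = 3739 + 5336 = 9075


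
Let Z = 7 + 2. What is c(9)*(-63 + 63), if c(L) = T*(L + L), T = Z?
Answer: 0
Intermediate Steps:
Z = 9
T = 9
c(L) = 18*L (c(L) = 9*(L + L) = 9*(2*L) = 18*L)
c(9)*(-63 + 63) = (18*9)*(-63 + 63) = 162*0 = 0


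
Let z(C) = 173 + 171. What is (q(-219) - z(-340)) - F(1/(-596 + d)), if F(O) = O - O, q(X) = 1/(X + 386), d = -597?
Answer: -57447/167 ≈ -343.99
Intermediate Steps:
q(X) = 1/(386 + X)
z(C) = 344
F(O) = 0
(q(-219) - z(-340)) - F(1/(-596 + d)) = (1/(386 - 219) - 1*344) - 1*0 = (1/167 - 344) + 0 = -57447/167 + 0 = -57447/167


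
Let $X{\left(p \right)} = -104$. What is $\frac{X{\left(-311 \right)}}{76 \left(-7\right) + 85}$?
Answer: $\frac{104}{447} \approx 0.23266$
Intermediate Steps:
$\frac{X{\left(-311 \right)}}{76 \left(-7\right) + 85} = - \frac{104}{76 \left(-7\right) + 85} = - \frac{104}{-532 + 85} = - \frac{104}{-447} = \left(-104\right) \left(- \frac{1}{447}\right) = \frac{104}{447}$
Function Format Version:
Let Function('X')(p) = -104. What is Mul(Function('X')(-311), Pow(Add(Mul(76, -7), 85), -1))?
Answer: Rational(104, 447) ≈ 0.23266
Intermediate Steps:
Mul(Function('X')(-311), Pow(Add(Mul(76, -7), 85), -1)) = Mul(-104, Pow(Add(Mul(76, -7), 85), -1)) = Mul(-104, Pow(Add(-532, 85), -1)) = Mul(-104, Pow(-447, -1)) = Mul(-104, Rational(-1, 447)) = Rational(104, 447)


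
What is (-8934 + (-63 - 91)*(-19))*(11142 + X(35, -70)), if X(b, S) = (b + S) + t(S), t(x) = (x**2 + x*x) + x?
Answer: -125188696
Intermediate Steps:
t(x) = x + 2*x**2 (t(x) = (x**2 + x**2) + x = 2*x**2 + x = x + 2*x**2)
X(b, S) = S + b + S*(1 + 2*S) (X(b, S) = (b + S) + S*(1 + 2*S) = (S + b) + S*(1 + 2*S) = S + b + S*(1 + 2*S))
(-8934 + (-63 - 91)*(-19))*(11142 + X(35, -70)) = (-8934 + (-63 - 91)*(-19))*(11142 + (-70 + 35 - 70*(1 + 2*(-70)))) = (-8934 - 154*(-19))*(11142 + (-70 + 35 - 70*(1 - 140))) = (-8934 + 2926)*(11142 + (-70 + 35 - 70*(-139))) = -6008*(11142 + (-70 + 35 + 9730)) = -6008*(11142 + 9695) = -6008*20837 = -125188696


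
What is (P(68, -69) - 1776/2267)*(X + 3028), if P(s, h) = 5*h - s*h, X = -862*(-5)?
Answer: 72300382074/2267 ≈ 3.1893e+7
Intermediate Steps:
X = 4310
P(s, h) = 5*h - h*s
(P(68, -69) - 1776/2267)*(X + 3028) = (-69*(5 - 1*68) - 1776/2267)*(4310 + 3028) = (-69*(5 - 68) - 1776*1/2267)*7338 = (-69*(-63) - 1776/2267)*7338 = (4347 - 1776/2267)*7338 = (9852873/2267)*7338 = 72300382074/2267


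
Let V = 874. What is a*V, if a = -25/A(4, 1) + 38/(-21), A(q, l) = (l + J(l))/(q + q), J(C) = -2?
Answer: 3637588/21 ≈ 1.7322e+5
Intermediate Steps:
A(q, l) = (-2 + l)/(2*q) (A(q, l) = (l - 2)/(q + q) = (-2 + l)/((2*q)) = (-2 + l)*(1/(2*q)) = (-2 + l)/(2*q))
a = 4162/21 (a = -25*8/(-2 + 1) + 38/(-21) = -25/((½)*(¼)*(-1)) + 38*(-1/21) = -25/(-⅛) - 38/21 = -25*(-8) - 38/21 = 200 - 38/21 = 4162/21 ≈ 198.19)
a*V = (4162/21)*874 = 3637588/21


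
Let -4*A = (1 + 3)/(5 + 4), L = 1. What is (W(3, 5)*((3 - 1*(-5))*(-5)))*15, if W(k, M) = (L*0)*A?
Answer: 0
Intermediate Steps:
A = -⅑ (A = -(1 + 3)/(4*(5 + 4)) = -1/9 = -¼*4/9 = -⅑ ≈ -0.11111)
W(k, M) = 0 (W(k, M) = (1*0)*(-⅑) = 0*(-⅑) = 0)
(W(3, 5)*((3 - 1*(-5))*(-5)))*15 = (0*((3 - 1*(-5))*(-5)))*15 = (0*((3 + 5)*(-5)))*15 = (0*(8*(-5)))*15 = (0*(-40))*15 = 0*15 = 0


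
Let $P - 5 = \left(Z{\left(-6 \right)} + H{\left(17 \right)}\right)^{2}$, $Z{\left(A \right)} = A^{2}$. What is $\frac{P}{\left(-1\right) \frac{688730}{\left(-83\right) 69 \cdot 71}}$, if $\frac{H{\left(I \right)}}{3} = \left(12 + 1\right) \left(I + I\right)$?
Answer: $\frac{107756351319}{98390} \approx 1.0952 \cdot 10^{6}$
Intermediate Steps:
$H{\left(I \right)} = 78 I$ ($H{\left(I \right)} = 3 \left(12 + 1\right) \left(I + I\right) = 3 \cdot 13 \cdot 2 I = 3 \cdot 26 I = 78 I$)
$P = 1855049$ ($P = 5 + \left(\left(-6\right)^{2} + 78 \cdot 17\right)^{2} = 5 + \left(36 + 1326\right)^{2} = 5 + 1362^{2} = 5 + 1855044 = 1855049$)
$\frac{P}{\left(-1\right) \frac{688730}{\left(-83\right) 69 \cdot 71}} = \frac{1855049}{\left(-1\right) \frac{688730}{\left(-83\right) 69 \cdot 71}} = \frac{1855049}{\left(-1\right) \frac{688730}{\left(-5727\right) 71}} = \frac{1855049}{\left(-1\right) \frac{688730}{-406617}} = \frac{1855049}{\left(-1\right) 688730 \left(- \frac{1}{406617}\right)} = \frac{1855049}{\left(-1\right) \left(- \frac{688730}{406617}\right)} = \frac{1855049}{\frac{688730}{406617}} = 1855049 \cdot \frac{406617}{688730} = \frac{107756351319}{98390}$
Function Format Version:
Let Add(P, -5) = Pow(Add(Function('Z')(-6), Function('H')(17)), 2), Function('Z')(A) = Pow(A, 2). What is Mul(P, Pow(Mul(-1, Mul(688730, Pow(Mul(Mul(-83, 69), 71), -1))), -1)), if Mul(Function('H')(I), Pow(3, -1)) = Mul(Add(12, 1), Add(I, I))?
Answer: Rational(107756351319, 98390) ≈ 1.0952e+6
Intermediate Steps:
Function('H')(I) = Mul(78, I) (Function('H')(I) = Mul(3, Mul(Add(12, 1), Add(I, I))) = Mul(3, Mul(13, Mul(2, I))) = Mul(3, Mul(26, I)) = Mul(78, I))
P = 1855049 (P = Add(5, Pow(Add(Pow(-6, 2), Mul(78, 17)), 2)) = Add(5, Pow(Add(36, 1326), 2)) = Add(5, Pow(1362, 2)) = Add(5, 1855044) = 1855049)
Mul(P, Pow(Mul(-1, Mul(688730, Pow(Mul(Mul(-83, 69), 71), -1))), -1)) = Mul(1855049, Pow(Mul(-1, Mul(688730, Pow(Mul(Mul(-83, 69), 71), -1))), -1)) = Mul(1855049, Pow(Mul(-1, Mul(688730, Pow(Mul(-5727, 71), -1))), -1)) = Mul(1855049, Pow(Mul(-1, Mul(688730, Pow(-406617, -1))), -1)) = Mul(1855049, Pow(Mul(-1, Mul(688730, Rational(-1, 406617))), -1)) = Mul(1855049, Pow(Mul(-1, Rational(-688730, 406617)), -1)) = Mul(1855049, Pow(Rational(688730, 406617), -1)) = Mul(1855049, Rational(406617, 688730)) = Rational(107756351319, 98390)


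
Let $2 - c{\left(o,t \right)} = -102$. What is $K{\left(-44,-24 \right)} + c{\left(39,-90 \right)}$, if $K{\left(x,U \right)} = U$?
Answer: $80$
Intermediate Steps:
$c{\left(o,t \right)} = 104$ ($c{\left(o,t \right)} = 2 - -102 = 2 + 102 = 104$)
$K{\left(-44,-24 \right)} + c{\left(39,-90 \right)} = -24 + 104 = 80$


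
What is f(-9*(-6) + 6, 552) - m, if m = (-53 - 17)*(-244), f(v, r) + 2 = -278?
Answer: -17360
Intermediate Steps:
f(v, r) = -280 (f(v, r) = -2 - 278 = -280)
m = 17080 (m = -70*(-244) = 17080)
f(-9*(-6) + 6, 552) - m = -280 - 1*17080 = -280 - 17080 = -17360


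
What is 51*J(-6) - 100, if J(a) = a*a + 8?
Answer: 2144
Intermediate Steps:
J(a) = 8 + a² (J(a) = a² + 8 = 8 + a²)
51*J(-6) - 100 = 51*(8 + (-6)²) - 100 = 51*(8 + 36) - 100 = 51*44 - 100 = 2244 - 100 = 2144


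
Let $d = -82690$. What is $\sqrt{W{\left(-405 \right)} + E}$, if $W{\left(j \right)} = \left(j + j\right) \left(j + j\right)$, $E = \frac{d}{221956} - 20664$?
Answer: $\frac{\sqrt{7826099205741614}}{110978} \approx 797.14$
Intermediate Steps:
$E = - \frac{2293290737}{110978}$ ($E = - \frac{82690}{221956} - 20664 = \left(-82690\right) \frac{1}{221956} - 20664 = - \frac{41345}{110978} - 20664 = - \frac{2293290737}{110978} \approx -20664.0$)
$W{\left(j \right)} = 4 j^{2}$ ($W{\left(j \right)} = 2 j 2 j = 4 j^{2}$)
$\sqrt{W{\left(-405 \right)} + E} = \sqrt{4 \left(-405\right)^{2} - \frac{2293290737}{110978}} = \sqrt{4 \cdot 164025 - \frac{2293290737}{110978}} = \sqrt{656100 - \frac{2293290737}{110978}} = \sqrt{\frac{70519375063}{110978}} = \frac{\sqrt{7826099205741614}}{110978}$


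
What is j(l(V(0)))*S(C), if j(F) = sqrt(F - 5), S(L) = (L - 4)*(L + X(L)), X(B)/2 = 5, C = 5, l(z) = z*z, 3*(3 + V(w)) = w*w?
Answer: 30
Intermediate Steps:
V(w) = -3 + w**2/3 (V(w) = -3 + (w*w)/3 = -3 + w**2/3)
l(z) = z**2
X(B) = 10 (X(B) = 2*5 = 10)
S(L) = (-4 + L)*(10 + L) (S(L) = (L - 4)*(L + 10) = (-4 + L)*(10 + L))
j(F) = sqrt(-5 + F)
j(l(V(0)))*S(C) = sqrt(-5 + (-3 + (1/3)*0**2)**2)*(-40 + 5**2 + 6*5) = sqrt(-5 + (-3 + (1/3)*0)**2)*(-40 + 25 + 30) = sqrt(-5 + (-3 + 0)**2)*15 = sqrt(-5 + (-3)**2)*15 = sqrt(-5 + 9)*15 = sqrt(4)*15 = 2*15 = 30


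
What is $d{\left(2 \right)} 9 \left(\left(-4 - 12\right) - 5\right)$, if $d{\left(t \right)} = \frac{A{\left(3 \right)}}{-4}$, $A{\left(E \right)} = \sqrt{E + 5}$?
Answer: $\frac{189 \sqrt{2}}{2} \approx 133.64$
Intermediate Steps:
$A{\left(E \right)} = \sqrt{5 + E}$
$d{\left(t \right)} = - \frac{\sqrt{2}}{2}$ ($d{\left(t \right)} = \frac{\sqrt{5 + 3}}{-4} = \sqrt{8} \left(- \frac{1}{4}\right) = 2 \sqrt{2} \left(- \frac{1}{4}\right) = - \frac{\sqrt{2}}{2}$)
$d{\left(2 \right)} 9 \left(\left(-4 - 12\right) - 5\right) = - \frac{\sqrt{2}}{2} \cdot 9 \left(\left(-4 - 12\right) - 5\right) = - \frac{9 \sqrt{2}}{2} \left(\left(-4 - 12\right) - 5\right) = - \frac{9 \sqrt{2}}{2} \left(-16 - 5\right) = - \frac{9 \sqrt{2}}{2} \left(-21\right) = \frac{189 \sqrt{2}}{2}$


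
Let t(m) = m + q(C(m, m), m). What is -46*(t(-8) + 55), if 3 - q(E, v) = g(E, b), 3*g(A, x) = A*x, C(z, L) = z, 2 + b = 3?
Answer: -7268/3 ≈ -2422.7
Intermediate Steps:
b = 1 (b = -2 + 3 = 1)
g(A, x) = A*x/3 (g(A, x) = (A*x)/3 = A*x/3)
q(E, v) = 3 - E/3
t(m) = 3 + 2*m/3 (t(m) = m + (3 - m/3) = 3 + 2*m/3)
-46*(t(-8) + 55) = -46*((3 + (⅔)*(-8)) + 55) = -46*((3 - 16/3) + 55) = -46*(-7/3 + 55) = -46*158/3 = -7268/3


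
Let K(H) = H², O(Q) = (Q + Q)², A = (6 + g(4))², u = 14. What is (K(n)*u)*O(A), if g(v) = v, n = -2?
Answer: 2240000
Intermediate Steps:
A = 100 (A = (6 + 4)² = 10² = 100)
O(Q) = 4*Q² (O(Q) = (2*Q)² = 4*Q²)
(K(n)*u)*O(A) = ((-2)²*14)*(4*100²) = (4*14)*(4*10000) = 56*40000 = 2240000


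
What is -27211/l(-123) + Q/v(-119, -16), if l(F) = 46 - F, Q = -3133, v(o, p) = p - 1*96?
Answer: -2518155/18928 ≈ -133.04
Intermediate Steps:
v(o, p) = -96 + p (v(o, p) = p - 96 = -96 + p)
-27211/l(-123) + Q/v(-119, -16) = -27211/(46 - 1*(-123)) - 3133/(-96 - 16) = -27211/(46 + 123) - 3133/(-112) = -27211/169 - 3133*(-1/112) = -27211*1/169 + 3133/112 = -27211/169 + 3133/112 = -2518155/18928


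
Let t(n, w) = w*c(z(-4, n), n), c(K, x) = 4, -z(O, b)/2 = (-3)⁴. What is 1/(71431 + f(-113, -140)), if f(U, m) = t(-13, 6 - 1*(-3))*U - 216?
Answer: 1/67147 ≈ 1.4893e-5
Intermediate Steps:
z(O, b) = -162 (z(O, b) = -2*(-3)⁴ = -2*81 = -162)
t(n, w) = 4*w (t(n, w) = w*4 = 4*w)
f(U, m) = -216 + 36*U (f(U, m) = (4*(6 - 1*(-3)))*U - 216 = (4*(6 + 3))*U - 216 = (4*9)*U - 216 = 36*U - 216 = -216 + 36*U)
1/(71431 + f(-113, -140)) = 1/(71431 + (-216 + 36*(-113))) = 1/(71431 + (-216 - 4068)) = 1/(71431 - 4284) = 1/67147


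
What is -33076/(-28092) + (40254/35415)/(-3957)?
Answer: 128723492317/109353693285 ≈ 1.1771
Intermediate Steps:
-33076/(-28092) + (40254/35415)/(-3957) = -33076*(-1/28092) + (40254*(1/35415))*(-1/3957) = 8269/7023 + (13418/11805)*(-1/3957) = 8269/7023 - 13418/46712385 = 128723492317/109353693285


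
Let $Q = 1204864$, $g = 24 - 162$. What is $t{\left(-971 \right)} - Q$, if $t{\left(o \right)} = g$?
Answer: $-1205002$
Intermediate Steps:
$g = -138$ ($g = 24 - 162 = -138$)
$t{\left(o \right)} = -138$
$t{\left(-971 \right)} - Q = -138 - 1204864 = -1205002$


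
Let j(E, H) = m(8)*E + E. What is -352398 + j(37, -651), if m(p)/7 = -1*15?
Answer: -356246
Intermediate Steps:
m(p) = -105 (m(p) = 7*(-1*15) = 7*(-15) = -105)
j(E, H) = -104*E (j(E, H) = -105*E + E = -104*E)
-352398 + j(37, -651) = -352398 - 104*37 = -352398 - 3848 = -356246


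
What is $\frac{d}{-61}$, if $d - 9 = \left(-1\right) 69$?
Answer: $\frac{60}{61} \approx 0.98361$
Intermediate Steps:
$d = -60$ ($d = 9 - 69 = -60$)
$\frac{d}{-61} = \frac{1}{-61} \left(-60\right) = \left(- \frac{1}{61}\right) \left(-60\right) = \frac{60}{61}$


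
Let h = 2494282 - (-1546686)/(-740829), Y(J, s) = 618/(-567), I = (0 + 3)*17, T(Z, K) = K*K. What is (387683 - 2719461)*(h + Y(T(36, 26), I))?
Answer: -271450548716541028564/46672227 ≈ -5.8161e+12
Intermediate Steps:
T(Z, K) = K²
I = 51 (I = 3*17 = 51)
Y(J, s) = -206/189 (Y(J, s) = 618*(-1/567) = -206/189)
h = 615944964364/246943 (h = 2494282 - (-1546686)*(-1)/740829 = 2494282 - 1*515562/246943 = 2494282 - 515562/246943 = 615944964364/246943 ≈ 2.4943e+6)
(387683 - 2719461)*(h + Y(T(36, 26), I)) = (387683 - 2719461)*(615944964364/246943 - 206/189) = -2331778*116413547394538/46672227 = -271450548716541028564/46672227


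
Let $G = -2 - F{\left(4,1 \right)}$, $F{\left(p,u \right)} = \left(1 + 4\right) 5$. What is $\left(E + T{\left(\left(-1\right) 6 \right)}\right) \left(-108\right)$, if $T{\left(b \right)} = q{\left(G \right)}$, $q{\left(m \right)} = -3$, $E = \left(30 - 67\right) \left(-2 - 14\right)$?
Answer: $-63612$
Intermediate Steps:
$F{\left(p,u \right)} = 25$ ($F{\left(p,u \right)} = 5 \cdot 5 = 25$)
$G = -27$ ($G = -2 - 25 = -27$)
$E = 592$ ($E = \left(-37\right) \left(-16\right) = 592$)
$T{\left(b \right)} = -3$
$\left(E + T{\left(\left(-1\right) 6 \right)}\right) \left(-108\right) = \left(592 - 3\right) \left(-108\right) = 589 \left(-108\right) = -63612$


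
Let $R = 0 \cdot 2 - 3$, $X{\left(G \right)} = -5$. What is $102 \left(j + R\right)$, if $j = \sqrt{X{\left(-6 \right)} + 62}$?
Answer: $-306 + 102 \sqrt{57} \approx 464.08$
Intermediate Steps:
$R = -3$ ($R = 0 - 3 = -3$)
$j = \sqrt{57}$ ($j = \sqrt{-5 + 62} = \sqrt{57} \approx 7.5498$)
$102 \left(j + R\right) = 102 \left(\sqrt{57} - 3\right) = 102 \left(-3 + \sqrt{57}\right) = -306 + 102 \sqrt{57}$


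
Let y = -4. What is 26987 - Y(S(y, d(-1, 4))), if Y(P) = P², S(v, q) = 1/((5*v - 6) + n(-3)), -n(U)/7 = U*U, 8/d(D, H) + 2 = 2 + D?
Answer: 213764026/7921 ≈ 26987.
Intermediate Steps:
d(D, H) = 8/D (d(D, H) = 8/(-2 + (2 + D)) = 8/D)
n(U) = -7*U² (n(U) = -7*U*U = -7*U²)
S(v, q) = 1/(-69 + 5*v) (S(v, q) = 1/((5*v - 6) - 7*(-3)²) = 1/((-6 + 5*v) - 7*9) = 1/((-6 + 5*v) - 63) = 1/(-69 + 5*v))
26987 - Y(S(y, d(-1, 4))) = 26987 - (1/(-69 + 5*(-4)))² = 26987 - (1/(-69 - 20))² = 26987 - (1/(-89))² = 26987 - (-1/89)² = 26987 - 1*1/7921 = 26987 - 1/7921 = 213764026/7921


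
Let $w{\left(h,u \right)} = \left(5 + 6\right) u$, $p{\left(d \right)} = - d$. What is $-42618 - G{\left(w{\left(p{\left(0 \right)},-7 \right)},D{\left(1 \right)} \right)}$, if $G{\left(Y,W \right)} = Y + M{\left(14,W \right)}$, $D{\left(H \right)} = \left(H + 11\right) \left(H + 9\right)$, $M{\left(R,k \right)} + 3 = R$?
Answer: $-42552$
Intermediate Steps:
$M{\left(R,k \right)} = -3 + R$
$w{\left(h,u \right)} = 11 u$
$D{\left(H \right)} = \left(9 + H\right) \left(11 + H\right)$ ($D{\left(H \right)} = \left(11 + H\right) \left(9 + H\right) = \left(9 + H\right) \left(11 + H\right)$)
$G{\left(Y,W \right)} = 11 + Y$ ($G{\left(Y,W \right)} = Y + \left(-3 + 14\right) = Y + 11 = 11 + Y$)
$-42618 - G{\left(w{\left(p{\left(0 \right)},-7 \right)},D{\left(1 \right)} \right)} = -42618 - \left(11 + 11 \left(-7\right)\right) = -42618 - \left(11 - 77\right) = -42618 - -66 = -42618 + 66 = -42552$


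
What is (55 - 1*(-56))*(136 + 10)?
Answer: 16206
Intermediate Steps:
(55 - 1*(-56))*(136 + 10) = (55 + 56)*146 = 111*146 = 16206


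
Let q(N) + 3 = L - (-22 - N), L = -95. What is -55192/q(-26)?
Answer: 27596/51 ≈ 541.10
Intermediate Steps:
q(N) = -76 + N (q(N) = -3 + (-95 - (-22 - N)) = -3 + (-95 + (22 + N)) = -3 + (-73 + N) = -76 + N)
-55192/q(-26) = -55192/(-76 - 26) = -55192/(-102) = -55192*(-1/102) = 27596/51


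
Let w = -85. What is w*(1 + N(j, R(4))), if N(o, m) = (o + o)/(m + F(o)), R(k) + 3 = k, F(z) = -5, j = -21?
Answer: -1955/2 ≈ -977.50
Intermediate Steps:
R(k) = -3 + k
N(o, m) = 2*o/(-5 + m) (N(o, m) = (o + o)/(m - 5) = (2*o)/(-5 + m) = 2*o/(-5 + m))
w*(1 + N(j, R(4))) = -85*(1 + 2*(-21)/(-5 + (-3 + 4))) = -85*(1 + 2*(-21)/(-5 + 1)) = -85*(1 + 2*(-21)/(-4)) = -85*(1 + 2*(-21)*(-¼)) = -85*(1 + 21/2) = -85*23/2 = -1955/2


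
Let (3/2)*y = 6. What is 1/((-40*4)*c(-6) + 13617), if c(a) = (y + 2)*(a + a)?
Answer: 1/25137 ≈ 3.9782e-5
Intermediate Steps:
y = 4 (y = (2/3)*6 = 4)
c(a) = 12*a (c(a) = (4 + 2)*(a + a) = 6*(2*a) = 12*a)
1/((-40*4)*c(-6) + 13617) = 1/((-40*4)*(12*(-6)) + 13617) = 1/(-160*(-72) + 13617) = 1/(11520 + 13617) = 1/25137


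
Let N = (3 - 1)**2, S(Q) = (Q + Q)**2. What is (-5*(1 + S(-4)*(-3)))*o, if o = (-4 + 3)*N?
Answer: -3820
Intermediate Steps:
S(Q) = 4*Q**2 (S(Q) = (2*Q)**2 = 4*Q**2)
N = 4 (N = 2**2 = 4)
o = -4 (o = (-4 + 3)*4 = -1*4 = -4)
(-5*(1 + S(-4)*(-3)))*o = -5*(1 + (4*(-4)**2)*(-3))*(-4) = -5*(1 + (4*16)*(-3))*(-4) = -5*(1 + 64*(-3))*(-4) = -5*(1 - 192)*(-4) = -5*(-191)*(-4) = 955*(-4) = -3820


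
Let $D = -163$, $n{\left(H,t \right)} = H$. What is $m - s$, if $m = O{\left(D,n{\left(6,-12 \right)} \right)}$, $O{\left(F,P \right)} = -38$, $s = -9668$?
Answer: $9630$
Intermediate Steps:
$m = -38$
$m - s = -38 - -9668 = -38 + 9668 = 9630$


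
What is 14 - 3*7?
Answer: -7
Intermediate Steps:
14 - 3*7 = 14 - 21 = -7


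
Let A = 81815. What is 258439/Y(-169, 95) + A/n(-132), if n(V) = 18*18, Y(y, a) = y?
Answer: -69907501/54756 ≈ -1276.7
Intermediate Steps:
n(V) = 324
258439/Y(-169, 95) + A/n(-132) = 258439/(-169) + 81815/324 = 258439*(-1/169) + 81815*(1/324) = -258439/169 + 81815/324 = -69907501/54756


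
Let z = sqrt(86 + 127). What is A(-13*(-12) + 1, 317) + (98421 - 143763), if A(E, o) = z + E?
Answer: -45185 + sqrt(213) ≈ -45170.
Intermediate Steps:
z = sqrt(213) ≈ 14.595
A(E, o) = E + sqrt(213) (A(E, o) = sqrt(213) + E = E + sqrt(213))
A(-13*(-12) + 1, 317) + (98421 - 143763) = ((-13*(-12) + 1) + sqrt(213)) + (98421 - 143763) = ((156 + 1) + sqrt(213)) - 45342 = (157 + sqrt(213)) - 45342 = -45185 + sqrt(213)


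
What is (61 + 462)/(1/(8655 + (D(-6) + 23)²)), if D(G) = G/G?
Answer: 4827813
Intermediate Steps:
D(G) = 1
(61 + 462)/(1/(8655 + (D(-6) + 23)²)) = (61 + 462)/(1/(8655 + (1 + 23)²)) = 523/(1/(8655 + 24²)) = 523/(1/(8655 + 576)) = 523/(1/9231) = 523*9231 = 4827813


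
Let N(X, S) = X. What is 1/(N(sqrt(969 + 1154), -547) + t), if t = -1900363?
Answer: -1900363/3611379529646 - sqrt(2123)/3611379529646 ≈ -5.2623e-7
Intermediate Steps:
1/(N(sqrt(969 + 1154), -547) + t) = 1/(sqrt(969 + 1154) - 1900363) = 1/(sqrt(2123) - 1900363) = 1/(-1900363 + sqrt(2123))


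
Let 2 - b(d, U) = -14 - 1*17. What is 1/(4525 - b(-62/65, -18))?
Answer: 1/4492 ≈ 0.00022262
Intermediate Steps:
b(d, U) = 33 (b(d, U) = 2 - (-14 - 1*17) = 2 - (-14 - 17) = 2 - 1*(-31) = 2 + 31 = 33)
1/(4525 - b(-62/65, -18)) = 1/(4525 - 1*33) = 1/(4525 - 33) = 1/4492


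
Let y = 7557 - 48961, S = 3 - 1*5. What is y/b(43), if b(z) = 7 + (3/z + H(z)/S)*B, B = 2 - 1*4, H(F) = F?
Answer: -445093/536 ≈ -830.40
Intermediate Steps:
B = -2 (B = 2 - 4 = -2)
S = -2 (S = 3 - 5 = -2)
y = -41404
b(z) = 7 + z - 6/z (b(z) = 7 + (3/z + z/(-2))*(-2) = 7 + (3/z + z*(-½))*(-2) = 7 + (3/z - z/2)*(-2) = 7 + (z - 6/z) = 7 + z - 6/z)
y/b(43) = -41404/(7 + 43 - 6/43) = -41404/2144/43 = -41404*43/2144 = -445093/536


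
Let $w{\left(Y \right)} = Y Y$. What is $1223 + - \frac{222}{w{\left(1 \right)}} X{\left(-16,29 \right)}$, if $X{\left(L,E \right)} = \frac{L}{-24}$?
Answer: $1075$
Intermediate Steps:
$X{\left(L,E \right)} = - \frac{L}{24}$ ($X{\left(L,E \right)} = L \left(- \frac{1}{24}\right) = - \frac{L}{24}$)
$w{\left(Y \right)} = Y^{2}$
$1223 + - \frac{222}{w{\left(1 \right)}} X{\left(-16,29 \right)} = 1223 + - \frac{222}{1^{2}} \left(\left(- \frac{1}{24}\right) \left(-16\right)\right) = 1223 + - \frac{222}{1} \cdot \frac{2}{3} = 1223 + \left(-222\right) 1 \cdot \frac{2}{3} = 1223 - 148 = 1075$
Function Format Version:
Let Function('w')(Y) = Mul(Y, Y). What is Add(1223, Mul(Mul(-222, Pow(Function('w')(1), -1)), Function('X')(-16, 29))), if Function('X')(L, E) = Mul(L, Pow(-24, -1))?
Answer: 1075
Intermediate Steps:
Function('X')(L, E) = Mul(Rational(-1, 24), L) (Function('X')(L, E) = Mul(L, Rational(-1, 24)) = Mul(Rational(-1, 24), L))
Function('w')(Y) = Pow(Y, 2)
Add(1223, Mul(Mul(-222, Pow(Function('w')(1), -1)), Function('X')(-16, 29))) = Add(1223, Mul(Mul(-222, Pow(Pow(1, 2), -1)), Mul(Rational(-1, 24), -16))) = Add(1223, Mul(Mul(-222, Pow(1, -1)), Rational(2, 3))) = Add(1223, Mul(Mul(-222, 1), Rational(2, 3))) = Add(1223, Mul(-222, Rational(2, 3))) = Add(1223, -148) = 1075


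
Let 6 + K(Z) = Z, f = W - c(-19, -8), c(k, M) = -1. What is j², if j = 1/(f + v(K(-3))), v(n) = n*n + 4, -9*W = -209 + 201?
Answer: 81/611524 ≈ 0.00013246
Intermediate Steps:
W = 8/9 (W = -(-209 + 201)/9 = -⅑*(-8) = 8/9 ≈ 0.88889)
f = 17/9 (f = 8/9 - 1*(-1) = 8/9 + 1 = 17/9 ≈ 1.8889)
K(Z) = -6 + Z
v(n) = 4 + n² (v(n) = n² + 4 = 4 + n²)
j = 9/782 (j = 1/(17/9 + (4 + (-6 - 3)²)) = 1/(17/9 + (4 + (-9)²)) = 1/(17/9 + (4 + 81)) = 1/(17/9 + 85) = 1/(782/9) = 9/782 ≈ 0.011509)
j² = (9/782)² = 81/611524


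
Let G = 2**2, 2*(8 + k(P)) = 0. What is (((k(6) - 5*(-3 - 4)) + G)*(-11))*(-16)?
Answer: 5456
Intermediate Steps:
k(P) = -8 (k(P) = -8 + (1/2)*0 = -8 + 0 = -8)
G = 4
(((k(6) - 5*(-3 - 4)) + G)*(-11))*(-16) = (((-8 - 5*(-3 - 4)) + 4)*(-11))*(-16) = (((-8 - 5*(-7)) + 4)*(-11))*(-16) = (((-8 + 35) + 4)*(-11))*(-16) = ((27 + 4)*(-11))*(-16) = (31*(-11))*(-16) = -341*(-16) = 5456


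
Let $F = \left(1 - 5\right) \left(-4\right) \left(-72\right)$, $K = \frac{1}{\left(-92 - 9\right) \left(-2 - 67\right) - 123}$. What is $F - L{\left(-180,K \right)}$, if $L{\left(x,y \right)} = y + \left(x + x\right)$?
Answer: $- \frac{5422033}{6846} \approx -792.0$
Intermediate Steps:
$K = \frac{1}{6846}$ ($K = \frac{1}{\left(-101\right) \left(-69\right) - 123} = \frac{1}{6969 - 123} = \frac{1}{6846} \approx 0.00014607$)
$L{\left(x,y \right)} = y + 2 x$
$F = -1152$ ($F = \left(-4\right) \left(-4\right) \left(-72\right) = 16 \left(-72\right) = -1152$)
$F - L{\left(-180,K \right)} = -1152 - \left(\frac{1}{6846} + 2 \left(-180\right)\right) = -1152 - \left(\frac{1}{6846} - 360\right) = -1152 - - \frac{2464559}{6846} = -1152 + \frac{2464559}{6846} = - \frac{5422033}{6846}$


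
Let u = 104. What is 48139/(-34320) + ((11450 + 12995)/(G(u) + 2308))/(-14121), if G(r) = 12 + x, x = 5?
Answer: -1621852417/1155662640 ≈ -1.4034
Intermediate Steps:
G(r) = 17 (G(r) = 12 + 5 = 17)
48139/(-34320) + ((11450 + 12995)/(G(u) + 2308))/(-14121) = 48139/(-34320) + ((11450 + 12995)/(17 + 2308))/(-14121) = 48139*(-1/34320) + (24445/2325)*(-1/14121) = -3703/2640 + (24445*(1/2325))*(-1/14121) = -3703/2640 + (4889/465)*(-1/14121) = -3703/2640 - 4889/6566265 = -1621852417/1155662640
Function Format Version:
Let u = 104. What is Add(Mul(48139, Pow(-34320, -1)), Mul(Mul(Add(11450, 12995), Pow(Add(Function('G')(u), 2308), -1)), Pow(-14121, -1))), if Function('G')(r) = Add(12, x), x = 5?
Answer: Rational(-1621852417, 1155662640) ≈ -1.4034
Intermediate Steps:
Function('G')(r) = 17 (Function('G')(r) = Add(12, 5) = 17)
Add(Mul(48139, Pow(-34320, -1)), Mul(Mul(Add(11450, 12995), Pow(Add(Function('G')(u), 2308), -1)), Pow(-14121, -1))) = Add(Mul(48139, Pow(-34320, -1)), Mul(Mul(Add(11450, 12995), Pow(Add(17, 2308), -1)), Pow(-14121, -1))) = Add(Mul(48139, Rational(-1, 34320)), Mul(Mul(24445, Pow(2325, -1)), Rational(-1, 14121))) = Add(Rational(-3703, 2640), Mul(Mul(24445, Rational(1, 2325)), Rational(-1, 14121))) = Add(Rational(-3703, 2640), Mul(Rational(4889, 465), Rational(-1, 14121))) = Add(Rational(-3703, 2640), Rational(-4889, 6566265)) = Rational(-1621852417, 1155662640)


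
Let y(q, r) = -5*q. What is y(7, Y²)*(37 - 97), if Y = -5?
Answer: 2100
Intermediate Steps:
y(7, Y²)*(37 - 97) = (-5*7)*(37 - 97) = -35*(-60) = 2100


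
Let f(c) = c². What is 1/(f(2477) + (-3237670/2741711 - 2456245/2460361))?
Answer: 6745598817671/41387802468035198894 ≈ 1.6299e-7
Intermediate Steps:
1/(f(2477) + (-3237670/2741711 - 2456245/2460361)) = 1/(2477² + (-3237670/2741711 - 2456245/2460361)) = 1/(6135529 + (-3237670*1/2741711 - 2456245*1/2460361)) = 1/(6135529 + (-3237670/2741711 - 2456245/2460361)) = 1/(6135529 - 14700150934065/6745598817671) = 1/(41387802468035198894/6745598817671) = 6745598817671/41387802468035198894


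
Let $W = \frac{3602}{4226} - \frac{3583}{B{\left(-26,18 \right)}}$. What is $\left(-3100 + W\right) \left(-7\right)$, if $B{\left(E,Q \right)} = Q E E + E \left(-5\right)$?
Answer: $\frac{563787081067}{25985674} \approx 21696.0$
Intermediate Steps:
$B{\left(E,Q \right)} = - 5 E + Q E^{2}$ ($B{\left(E,Q \right)} = E Q E - 5 E = Q E^{2} - 5 E = - 5 E + Q E^{2}$)
$W = \frac{14577819}{25985674}$ ($W = \frac{3602}{4226} - \frac{3583}{\left(-26\right) \left(-5 - 468\right)} = 3602 \cdot \frac{1}{4226} - \frac{3583}{\left(-26\right) \left(-5 - 468\right)} = \frac{1801}{2113} - \frac{3583}{\left(-26\right) \left(-473\right)} = \frac{1801}{2113} - \frac{3583}{12298} = \frac{14577819}{25985674} \approx 0.56099$)
$\left(-3100 + W\right) \left(-7\right) = \left(-3100 + \frac{14577819}{25985674}\right) \left(-7\right) = \left(- \frac{80541011581}{25985674}\right) \left(-7\right) = \frac{563787081067}{25985674}$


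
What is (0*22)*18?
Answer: 0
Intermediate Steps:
(0*22)*18 = 0*18 = 0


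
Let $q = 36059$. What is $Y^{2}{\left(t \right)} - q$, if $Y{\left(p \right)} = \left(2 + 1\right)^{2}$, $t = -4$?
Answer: $-35978$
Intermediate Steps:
$Y{\left(p \right)} = 9$ ($Y{\left(p \right)} = 3^{2} = 9$)
$Y^{2}{\left(t \right)} - q = 9^{2} - 36059 = 81 - 36059 = -35978$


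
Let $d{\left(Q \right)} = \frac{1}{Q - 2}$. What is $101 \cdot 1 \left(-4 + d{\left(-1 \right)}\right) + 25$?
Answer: $- \frac{1238}{3} \approx -412.67$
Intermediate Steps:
$d{\left(Q \right)} = \frac{1}{-2 + Q}$
$101 \cdot 1 \left(-4 + d{\left(-1 \right)}\right) + 25 = 101 \cdot 1 \left(-4 + \frac{1}{-2 - 1}\right) + 25 = 101 \cdot 1 \left(-4 + \frac{1}{-3}\right) + 25 = 101 \cdot 1 \left(-4 - \frac{1}{3}\right) + 25 = 101 \cdot 1 \left(- \frac{13}{3}\right) + 25 = 101 \left(- \frac{13}{3}\right) + 25 = - \frac{1313}{3} + 25 = - \frac{1238}{3}$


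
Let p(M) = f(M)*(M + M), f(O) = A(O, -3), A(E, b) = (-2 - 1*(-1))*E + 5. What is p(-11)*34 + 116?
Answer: -11852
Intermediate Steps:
A(E, b) = 5 - E (A(E, b) = (-2 + 1)*E + 5 = -E + 5 = 5 - E)
f(O) = 5 - O
p(M) = 2*M*(5 - M) (p(M) = (5 - M)*(M + M) = (5 - M)*(2*M) = 2*M*(5 - M))
p(-11)*34 + 116 = (2*(-11)*(5 - 1*(-11)))*34 + 116 = (2*(-11)*(5 + 11))*34 + 116 = (2*(-11)*16)*34 + 116 = -352*34 + 116 = -11968 + 116 = -11852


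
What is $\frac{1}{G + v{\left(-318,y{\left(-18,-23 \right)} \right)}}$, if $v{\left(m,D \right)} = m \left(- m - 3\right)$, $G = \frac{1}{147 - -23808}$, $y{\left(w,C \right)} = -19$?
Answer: $- \frac{23955}{2399572349} \approx -9.983 \cdot 10^{-6}$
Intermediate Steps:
$G = \frac{1}{23955}$ ($G = \frac{1}{147 + 23808} = \frac{1}{23955} \approx 4.1745 \cdot 10^{-5}$)
$v{\left(m,D \right)} = m \left(-3 - m\right)$
$\frac{1}{G + v{\left(-318,y{\left(-18,-23 \right)} \right)}} = \frac{1}{\frac{1}{23955} - - 318 \left(3 - 318\right)} = \frac{1}{\frac{1}{23955} - \left(-318\right) \left(-315\right)} = \frac{1}{\frac{1}{23955} - 100170} = \frac{1}{- \frac{2399572349}{23955}} = - \frac{23955}{2399572349}$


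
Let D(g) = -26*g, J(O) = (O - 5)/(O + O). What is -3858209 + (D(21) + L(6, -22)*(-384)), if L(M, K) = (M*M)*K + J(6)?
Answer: -3554659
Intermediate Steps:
J(O) = (-5 + O)/(2*O) (J(O) = (-5 + O)/((2*O)) = (-5 + O)*(1/(2*O)) = (-5 + O)/(2*O))
L(M, K) = 1/12 + K*M² (L(M, K) = (M*M)*K + (½)*(-5 + 6)/6 = M²*K + (½)*(⅙)*1 = K*M² + 1/12 = 1/12 + K*M²)
-3858209 + (D(21) + L(6, -22)*(-384)) = -3858209 + (-26*21 + (1/12 - 22*6²)*(-384)) = -3858209 + (-546 + (1/12 - 22*36)*(-384)) = -3858209 + (-546 + (1/12 - 792)*(-384)) = -3858209 + (-546 - 9503/12*(-384)) = -3858209 + (-546 + 304096) = -3858209 + 303550 = -3554659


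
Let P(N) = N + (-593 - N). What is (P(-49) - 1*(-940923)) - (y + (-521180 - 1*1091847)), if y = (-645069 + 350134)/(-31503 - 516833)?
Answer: 1400097269017/548336 ≈ 2.5534e+6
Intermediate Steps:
P(N) = -593
y = 294935/548336 (y = -294935/(-548336) = -294935*(-1/548336) = 294935/548336 ≈ 0.53787)
(P(-49) - 1*(-940923)) - (y + (-521180 - 1*1091847)) = (-593 - 1*(-940923)) - (294935/548336 + (-521180 - 1*1091847)) = (-593 + 940923) - (294935/548336 + (-521180 - 1091847)) = 940330 - (294935/548336 - 1613027) = 940330 - 1*(-884480478137/548336) = 940330 + 884480478137/548336 = 1400097269017/548336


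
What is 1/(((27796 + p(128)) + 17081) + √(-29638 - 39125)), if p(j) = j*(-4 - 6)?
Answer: 43597/1900767172 - I*√68763/1900767172 ≈ 2.2937e-5 - 1.3796e-7*I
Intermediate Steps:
p(j) = -10*j (p(j) = j*(-10) = -10*j)
1/(((27796 + p(128)) + 17081) + √(-29638 - 39125)) = 1/(((27796 - 10*128) + 17081) + √(-29638 - 39125)) = 1/(((27796 - 1280) + 17081) + √(-68763)) = 1/((26516 + 17081) + I*√68763) = 1/(43597 + I*√68763)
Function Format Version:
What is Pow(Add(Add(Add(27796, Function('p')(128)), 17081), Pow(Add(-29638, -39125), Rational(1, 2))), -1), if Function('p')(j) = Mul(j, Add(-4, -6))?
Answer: Add(Rational(43597, 1900767172), Mul(Rational(-1, 1900767172), I, Pow(68763, Rational(1, 2)))) ≈ Add(2.2937e-5, Mul(-1.3796e-7, I))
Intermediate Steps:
Function('p')(j) = Mul(-10, j) (Function('p')(j) = Mul(j, -10) = Mul(-10, j))
Pow(Add(Add(Add(27796, Function('p')(128)), 17081), Pow(Add(-29638, -39125), Rational(1, 2))), -1) = Pow(Add(Add(Add(27796, Mul(-10, 128)), 17081), Pow(Add(-29638, -39125), Rational(1, 2))), -1) = Pow(Add(Add(Add(27796, -1280), 17081), Pow(-68763, Rational(1, 2))), -1) = Pow(Add(Add(26516, 17081), Mul(I, Pow(68763, Rational(1, 2)))), -1) = Pow(Add(43597, Mul(I, Pow(68763, Rational(1, 2)))), -1)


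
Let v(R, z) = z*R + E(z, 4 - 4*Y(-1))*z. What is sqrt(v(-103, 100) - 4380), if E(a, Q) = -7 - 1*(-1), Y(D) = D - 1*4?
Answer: 4*I*sqrt(955) ≈ 123.61*I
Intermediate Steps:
Y(D) = -4 + D (Y(D) = D - 4 = -4 + D)
E(a, Q) = -6 (E(a, Q) = -7 + 1 = -6)
v(R, z) = -6*z + R*z (v(R, z) = z*R - 6*z = R*z - 6*z = -6*z + R*z)
sqrt(v(-103, 100) - 4380) = sqrt(100*(-6 - 103) - 4380) = sqrt(100*(-109) - 4380) = sqrt(-10900 - 4380) = sqrt(-15280) = 4*I*sqrt(955)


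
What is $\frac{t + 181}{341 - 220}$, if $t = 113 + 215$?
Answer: $\frac{509}{121} \approx 4.2066$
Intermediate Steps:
$t = 328$
$\frac{t + 181}{341 - 220} = \frac{328 + 181}{341 - 220} = \frac{1}{121} \cdot 509 = \frac{509}{121}$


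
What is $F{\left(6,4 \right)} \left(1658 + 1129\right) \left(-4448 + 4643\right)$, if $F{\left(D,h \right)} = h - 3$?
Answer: $543465$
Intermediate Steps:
$F{\left(D,h \right)} = -3 + h$
$F{\left(6,4 \right)} \left(1658 + 1129\right) \left(-4448 + 4643\right) = \left(-3 + 4\right) \left(1658 + 1129\right) \left(-4448 + 4643\right) = 1 \cdot 2787 \cdot 195 = 1 \cdot 543465 = 543465$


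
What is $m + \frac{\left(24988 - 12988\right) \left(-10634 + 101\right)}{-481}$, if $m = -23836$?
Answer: $\frac{114930884}{481} \approx 2.3894 \cdot 10^{5}$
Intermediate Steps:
$m + \frac{\left(24988 - 12988\right) \left(-10634 + 101\right)}{-481} = -23836 + \frac{\left(24988 - 12988\right) \left(-10634 + 101\right)}{-481} = -23836 + 12000 \left(-10533\right) \left(- \frac{1}{481}\right) = -23836 - - \frac{126396000}{481} = -23836 + \frac{126396000}{481} = \frac{114930884}{481}$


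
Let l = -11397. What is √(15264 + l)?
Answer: √3867 ≈ 62.185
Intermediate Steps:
√(15264 + l) = √(15264 - 11397) = √3867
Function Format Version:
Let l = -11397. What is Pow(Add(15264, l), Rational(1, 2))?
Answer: Pow(3867, Rational(1, 2)) ≈ 62.185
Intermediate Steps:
Pow(Add(15264, l), Rational(1, 2)) = Pow(Add(15264, -11397), Rational(1, 2)) = Pow(3867, Rational(1, 2))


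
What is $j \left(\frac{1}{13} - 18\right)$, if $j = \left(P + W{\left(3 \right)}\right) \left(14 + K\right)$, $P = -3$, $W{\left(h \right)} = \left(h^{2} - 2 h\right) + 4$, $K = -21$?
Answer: $\frac{6524}{13} \approx 501.85$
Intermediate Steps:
$W{\left(h \right)} = 4 + h^{2} - 2 h$
$j = -28$ ($j = \left(-3 + \left(4 + 3^{2} - 6\right)\right) \left(14 - 21\right) = \left(-3 + \left(4 + 9 - 6\right)\right) \left(-7\right) = \left(-3 + 7\right) \left(-7\right) = 4 \left(-7\right) = -28$)
$j \left(\frac{1}{13} - 18\right) = - 28 \left(\frac{1}{13} - 18\right) = \left(-28\right) \left(- \frac{233}{13}\right) = \frac{6524}{13}$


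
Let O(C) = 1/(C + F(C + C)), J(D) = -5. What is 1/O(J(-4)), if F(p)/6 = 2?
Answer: 7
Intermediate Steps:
F(p) = 12 (F(p) = 6*2 = 12)
O(C) = 1/(12 + C) (O(C) = 1/(C + 12) = 1/(12 + C))
1/O(J(-4)) = 1/(1/(12 - 5)) = 1/(1/7) = 7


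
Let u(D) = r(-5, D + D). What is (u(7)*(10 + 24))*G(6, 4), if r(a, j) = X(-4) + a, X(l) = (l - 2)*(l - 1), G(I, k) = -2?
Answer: -1700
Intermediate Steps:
X(l) = (-1 + l)*(-2 + l) (X(l) = (-2 + l)*(-1 + l) = (-1 + l)*(-2 + l))
r(a, j) = 30 + a (r(a, j) = (2 + (-4)² - 3*(-4)) + a = (2 + 16 + 12) + a = 30 + a)
u(D) = 25 (u(D) = 30 - 5 = 25)
(u(7)*(10 + 24))*G(6, 4) = (25*(10 + 24))*(-2) = (25*34)*(-2) = 850*(-2) = -1700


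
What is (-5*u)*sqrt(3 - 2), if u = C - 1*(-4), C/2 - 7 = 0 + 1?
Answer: -100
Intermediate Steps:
C = 16 (C = 14 + 2*(0 + 1) = 14 + 2*1 = 14 + 2 = 16)
u = 20 (u = 16 - 1*(-4) = 16 + 4 = 20)
(-5*u)*sqrt(3 - 2) = (-5*20)*sqrt(3 - 2) = -100*sqrt(1) = -100*1 = -100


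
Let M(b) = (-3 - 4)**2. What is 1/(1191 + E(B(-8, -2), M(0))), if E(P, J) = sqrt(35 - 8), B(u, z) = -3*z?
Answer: 397/472818 - sqrt(3)/472818 ≈ 0.00083598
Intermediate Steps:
M(b) = 49 (M(b) = (-7)**2 = 49)
E(P, J) = 3*sqrt(3) (E(P, J) = sqrt(27) = 3*sqrt(3))
1/(1191 + E(B(-8, -2), M(0))) = 1/(1191 + 3*sqrt(3))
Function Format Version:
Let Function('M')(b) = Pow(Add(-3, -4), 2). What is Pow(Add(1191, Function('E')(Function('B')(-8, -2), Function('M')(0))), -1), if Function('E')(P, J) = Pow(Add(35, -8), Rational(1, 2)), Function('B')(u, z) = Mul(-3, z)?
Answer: Add(Rational(397, 472818), Mul(Rational(-1, 472818), Pow(3, Rational(1, 2)))) ≈ 0.00083598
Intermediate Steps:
Function('M')(b) = 49 (Function('M')(b) = Pow(-7, 2) = 49)
Function('E')(P, J) = Mul(3, Pow(3, Rational(1, 2))) (Function('E')(P, J) = Pow(27, Rational(1, 2)) = Mul(3, Pow(3, Rational(1, 2))))
Pow(Add(1191, Function('E')(Function('B')(-8, -2), Function('M')(0))), -1) = Pow(Add(1191, Mul(3, Pow(3, Rational(1, 2)))), -1)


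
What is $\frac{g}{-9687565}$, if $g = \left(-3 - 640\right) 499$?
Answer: $\frac{320857}{9687565} \approx 0.033121$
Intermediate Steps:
$g = -320857$ ($g = \left(-643\right) 499 = -320857$)
$\frac{g}{-9687565} = - \frac{320857}{-9687565} = \left(-320857\right) \left(- \frac{1}{9687565}\right) = \frac{320857}{9687565}$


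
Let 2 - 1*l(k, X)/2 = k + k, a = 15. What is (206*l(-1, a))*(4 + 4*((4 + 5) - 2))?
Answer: 52736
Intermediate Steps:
l(k, X) = 4 - 4*k (l(k, X) = 4 - 2*(k + k) = 4 - 4*k)
(206*l(-1, a))*(4 + 4*((4 + 5) - 2)) = (206*(4 - 4*(-1)))*(4 + 4*((4 + 5) - 2)) = (206*(4 + 4))*(4 + 4*(9 - 2)) = (206*8)*(4 + 4*7) = 1648*(4 + 28) = 1648*32 = 52736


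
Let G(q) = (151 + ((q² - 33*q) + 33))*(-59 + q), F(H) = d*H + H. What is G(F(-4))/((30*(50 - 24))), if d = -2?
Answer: -187/39 ≈ -4.7949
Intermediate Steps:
F(H) = -H (F(H) = -2*H + H = -H)
G(q) = (-59 + q)*(184 + q² - 33*q) (G(q) = (151 + (33 + q² - 33*q))*(-59 + q) = (184 + q² - 33*q)*(-59 + q) = (-59 + q)*(184 + q² - 33*q))
G(F(-4))/((30*(50 - 24))) = (-10856 + (-1*(-4))³ - 92*(-1*(-4))² + 2131*(-1*(-4)))/((30*(50 - 24))) = (-10856 + 4³ - 92*4² + 2131*4)/((30*26)) = (-10856 + 64 - 92*16 + 8524)/780 = (-10856 + 64 - 1472 + 8524)*(1/780) = -3740*1/780 = -187/39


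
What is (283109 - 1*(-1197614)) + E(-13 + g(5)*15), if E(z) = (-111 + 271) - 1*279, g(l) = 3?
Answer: 1480604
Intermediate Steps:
E(z) = -119 (E(z) = 160 - 279 = -119)
(283109 - 1*(-1197614)) + E(-13 + g(5)*15) = (283109 - 1*(-1197614)) - 119 = (283109 + 1197614) - 119 = 1480723 - 119 = 1480604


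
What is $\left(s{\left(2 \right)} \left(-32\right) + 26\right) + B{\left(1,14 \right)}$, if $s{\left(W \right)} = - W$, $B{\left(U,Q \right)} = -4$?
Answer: $86$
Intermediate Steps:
$\left(s{\left(2 \right)} \left(-32\right) + 26\right) + B{\left(1,14 \right)} = \left(\left(-1\right) 2 \left(-32\right) + 26\right) - 4 = \left(\left(-2\right) \left(-32\right) + 26\right) - 4 = \left(64 + 26\right) - 4 = 90 - 4 = 86$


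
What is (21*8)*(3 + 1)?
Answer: 672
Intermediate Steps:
(21*8)*(3 + 1) = 168*4 = 672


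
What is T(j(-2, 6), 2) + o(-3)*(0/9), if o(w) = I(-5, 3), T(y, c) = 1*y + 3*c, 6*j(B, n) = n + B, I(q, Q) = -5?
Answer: 20/3 ≈ 6.6667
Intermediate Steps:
j(B, n) = B/6 + n/6 (j(B, n) = (n + B)/6 = (B + n)/6 = B/6 + n/6)
T(y, c) = y + 3*c
o(w) = -5
T(j(-2, 6), 2) + o(-3)*(0/9) = (((1/6)*(-2) + (1/6)*6) + 3*2) - 0/9 = ((-1/3 + 1) + 6) - 0/9 = (2/3 + 6) - 5*0 = 20/3 + 0 = 20/3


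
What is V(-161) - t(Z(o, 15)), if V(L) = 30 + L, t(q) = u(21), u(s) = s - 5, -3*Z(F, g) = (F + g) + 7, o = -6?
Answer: -147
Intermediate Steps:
Z(F, g) = -7/3 - F/3 - g/3 (Z(F, g) = -((F + g) + 7)/3 = -(7 + F + g)/3 = -7/3 - F/3 - g/3)
u(s) = -5 + s
t(q) = 16 (t(q) = -5 + 21 = 16)
V(-161) - t(Z(o, 15)) = (30 - 161) - 1*16 = -131 - 16 = -147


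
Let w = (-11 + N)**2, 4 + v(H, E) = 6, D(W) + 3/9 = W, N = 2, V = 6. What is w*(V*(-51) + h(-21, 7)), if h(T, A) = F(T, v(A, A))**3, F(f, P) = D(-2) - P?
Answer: -31377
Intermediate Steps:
D(W) = -1/3 + W
v(H, E) = 2 (v(H, E) = -4 + 6 = 2)
F(f, P) = -7/3 - P (F(f, P) = (-1/3 - 2) - P = -7/3 - P)
h(T, A) = -2197/27 (h(T, A) = (-7/3 - 1*2)**3 = (-7/3 - 2)**3 = (-13/3)**3 = -2197/27)
w = 81 (w = (-11 + 2)**2 = (-9)**2 = 81)
w*(V*(-51) + h(-21, 7)) = 81*(6*(-51) - 2197/27) = 81*(-306 - 2197/27) = 81*(-10459/27) = -31377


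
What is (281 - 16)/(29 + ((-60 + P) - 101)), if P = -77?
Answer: -265/209 ≈ -1.2679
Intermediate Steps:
(281 - 16)/(29 + ((-60 + P) - 101)) = (281 - 16)/(29 + ((-60 - 77) - 101)) = 265/(29 + (-137 - 101)) = 265/(29 - 238) = 265/(-209) = 265*(-1/209) = -265/209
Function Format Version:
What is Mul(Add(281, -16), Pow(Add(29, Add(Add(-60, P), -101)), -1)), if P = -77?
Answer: Rational(-265, 209) ≈ -1.2679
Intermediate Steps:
Mul(Add(281, -16), Pow(Add(29, Add(Add(-60, P), -101)), -1)) = Mul(Add(281, -16), Pow(Add(29, Add(Add(-60, -77), -101)), -1)) = Mul(265, Pow(Add(29, Add(-137, -101)), -1)) = Mul(265, Pow(Add(29, -238), -1)) = Mul(265, Pow(-209, -1)) = Mul(265, Rational(-1, 209)) = Rational(-265, 209)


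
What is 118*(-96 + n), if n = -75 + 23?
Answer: -17464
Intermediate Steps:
n = -52
118*(-96 + n) = 118*(-96 - 52) = 118*(-148) = -17464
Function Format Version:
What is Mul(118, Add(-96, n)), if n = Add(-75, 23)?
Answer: -17464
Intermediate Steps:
n = -52
Mul(118, Add(-96, n)) = Mul(118, Add(-96, -52)) = Mul(118, -148) = -17464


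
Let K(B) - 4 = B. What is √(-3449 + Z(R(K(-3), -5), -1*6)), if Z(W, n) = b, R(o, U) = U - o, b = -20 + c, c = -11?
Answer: 2*I*√870 ≈ 58.992*I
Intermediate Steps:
b = -31 (b = -20 - 11 = -31)
K(B) = 4 + B
Z(W, n) = -31
√(-3449 + Z(R(K(-3), -5), -1*6)) = √(-3449 - 31) = √(-3480) = 2*I*√870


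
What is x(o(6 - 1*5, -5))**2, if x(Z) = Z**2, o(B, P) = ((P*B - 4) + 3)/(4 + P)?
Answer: 1296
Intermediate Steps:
o(B, P) = (-1 + B*P)/(4 + P) (o(B, P) = ((B*P - 4) + 3)/(4 + P) = ((-4 + B*P) + 3)/(4 + P) = (-1 + B*P)/(4 + P))
x(o(6 - 1*5, -5))**2 = (((-1 + (6 - 1*5)*(-5))/(4 - 5))**2)**2 = (((-1 + (6 - 5)*(-5))/(-1))**2)**2 = ((-(-1 + 1*(-5)))**2)**2 = ((-(-1 - 5))**2)**2 = ((-1*(-6))**2)**2 = (6**2)**2 = 36**2 = 1296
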